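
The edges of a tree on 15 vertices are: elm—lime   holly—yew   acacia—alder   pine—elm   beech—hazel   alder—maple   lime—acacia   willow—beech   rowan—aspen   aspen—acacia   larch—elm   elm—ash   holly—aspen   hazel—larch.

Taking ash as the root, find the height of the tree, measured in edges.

yew sits deepest: ash-elm-lime-acacia-aspen-holly-yew — 6 edges from the root.

6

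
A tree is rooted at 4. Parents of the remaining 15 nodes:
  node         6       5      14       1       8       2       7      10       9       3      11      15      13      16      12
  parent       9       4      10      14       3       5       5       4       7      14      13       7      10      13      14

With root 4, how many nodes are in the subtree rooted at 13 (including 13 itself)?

13's subtree: {13, 16, 11}, size 3.

3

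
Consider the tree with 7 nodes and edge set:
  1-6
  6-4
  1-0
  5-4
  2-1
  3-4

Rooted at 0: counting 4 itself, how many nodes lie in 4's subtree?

Descendants of 4 (including itself): 4, 5, 3. That's 3.

3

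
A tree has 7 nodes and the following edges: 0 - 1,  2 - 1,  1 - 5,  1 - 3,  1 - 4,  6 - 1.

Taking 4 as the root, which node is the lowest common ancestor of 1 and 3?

Path 1→root: 1 4; path 3→root: 3 1 4.
First common node: 1.

1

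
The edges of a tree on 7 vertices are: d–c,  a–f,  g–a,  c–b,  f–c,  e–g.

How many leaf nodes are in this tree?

The leaves are b, d, e.
That is 3 leaves.

3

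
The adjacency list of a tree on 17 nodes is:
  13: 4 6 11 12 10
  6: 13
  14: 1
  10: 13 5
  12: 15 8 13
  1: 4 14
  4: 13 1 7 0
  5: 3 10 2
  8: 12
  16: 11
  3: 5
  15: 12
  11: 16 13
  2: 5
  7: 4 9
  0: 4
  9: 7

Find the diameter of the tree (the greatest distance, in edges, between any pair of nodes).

6

BFS from 3 reaches 9 last, at distance 6; BFS from 9 confirms no node is farther.
Path: 3 - 5 - 10 - 13 - 4 - 7 - 9.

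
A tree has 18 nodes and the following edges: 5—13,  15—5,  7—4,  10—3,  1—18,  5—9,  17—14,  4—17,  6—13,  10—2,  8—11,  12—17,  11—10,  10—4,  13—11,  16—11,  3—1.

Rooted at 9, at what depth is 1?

Path from 9 to 1: 9 → 5 → 13 → 11 → 10 → 3 → 1, which has 6 edges.

6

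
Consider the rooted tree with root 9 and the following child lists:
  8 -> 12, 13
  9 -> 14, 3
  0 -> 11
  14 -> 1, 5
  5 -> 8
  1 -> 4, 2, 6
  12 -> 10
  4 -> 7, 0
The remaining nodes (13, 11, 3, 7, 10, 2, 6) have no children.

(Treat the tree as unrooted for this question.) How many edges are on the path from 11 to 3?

6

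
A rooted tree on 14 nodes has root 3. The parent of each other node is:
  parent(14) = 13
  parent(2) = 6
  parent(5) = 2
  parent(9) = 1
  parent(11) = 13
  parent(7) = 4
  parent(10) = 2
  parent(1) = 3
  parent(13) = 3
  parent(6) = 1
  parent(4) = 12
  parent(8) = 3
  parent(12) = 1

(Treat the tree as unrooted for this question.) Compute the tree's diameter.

BFS from 10 reaches 14 last, at distance 6; BFS from 14 confirms no node is farther.
Path: 10–2–6–1–3–13–14.

6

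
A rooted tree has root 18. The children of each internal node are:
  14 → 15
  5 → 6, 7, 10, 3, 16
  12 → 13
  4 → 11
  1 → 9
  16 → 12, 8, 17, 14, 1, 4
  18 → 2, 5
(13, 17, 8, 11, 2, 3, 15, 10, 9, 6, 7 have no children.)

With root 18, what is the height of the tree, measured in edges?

4

9 sits deepest: 18 – 5 – 16 – 1 – 9 — 4 edges from the root.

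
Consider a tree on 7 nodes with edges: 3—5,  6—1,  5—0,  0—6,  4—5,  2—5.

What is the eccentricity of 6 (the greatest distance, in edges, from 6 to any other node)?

A farthest node from 6 is 3 (2, 4 also at distance 3).
The path 6–0–5–3 has 3 edges.

3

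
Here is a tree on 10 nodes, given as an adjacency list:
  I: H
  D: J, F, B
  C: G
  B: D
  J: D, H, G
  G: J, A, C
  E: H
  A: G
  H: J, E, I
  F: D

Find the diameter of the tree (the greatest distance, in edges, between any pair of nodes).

4

Starting from F, a farthest node is A at distance 4.
One longest path: F - D - J - G - A.
So the diameter is 4.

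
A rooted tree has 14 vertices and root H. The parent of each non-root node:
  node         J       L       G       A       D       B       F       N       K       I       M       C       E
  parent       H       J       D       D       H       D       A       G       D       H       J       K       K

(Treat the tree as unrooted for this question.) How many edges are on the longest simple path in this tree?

BFS from F reaches M last, at distance 5; BFS from M confirms no node is farther.
Path: F–A–D–H–J–M.

5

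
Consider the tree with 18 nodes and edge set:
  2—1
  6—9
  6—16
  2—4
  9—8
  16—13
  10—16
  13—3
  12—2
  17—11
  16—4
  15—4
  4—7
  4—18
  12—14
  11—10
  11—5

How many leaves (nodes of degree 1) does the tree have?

9

Degree-1 nodes: 1, 3, 5, 7, 8, 14, 15, 17, 18 — 9 of them.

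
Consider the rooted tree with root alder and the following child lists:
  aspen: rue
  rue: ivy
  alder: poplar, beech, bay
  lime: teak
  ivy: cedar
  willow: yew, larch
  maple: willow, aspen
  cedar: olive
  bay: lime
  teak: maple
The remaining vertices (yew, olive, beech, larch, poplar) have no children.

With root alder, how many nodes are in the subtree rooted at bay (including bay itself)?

12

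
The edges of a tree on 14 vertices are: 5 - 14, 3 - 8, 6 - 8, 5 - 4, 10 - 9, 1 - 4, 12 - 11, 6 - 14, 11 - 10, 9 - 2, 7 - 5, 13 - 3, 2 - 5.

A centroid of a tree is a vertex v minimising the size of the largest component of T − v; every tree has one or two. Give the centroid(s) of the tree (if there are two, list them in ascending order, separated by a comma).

5

Delete 5: the remaining components have sizes 5, 5, 2, 1. Max 5 ≤ 7, so 5 is a centroid.
No neighbour of 5 does as well, so 5 is the unique centroid.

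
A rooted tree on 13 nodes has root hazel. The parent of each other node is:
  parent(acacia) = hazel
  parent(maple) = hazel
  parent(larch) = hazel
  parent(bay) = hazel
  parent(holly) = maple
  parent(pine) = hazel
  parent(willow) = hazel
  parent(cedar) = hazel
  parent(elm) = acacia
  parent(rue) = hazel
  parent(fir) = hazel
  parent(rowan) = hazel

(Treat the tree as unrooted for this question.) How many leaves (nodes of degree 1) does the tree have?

Degree-1 nodes: bay, cedar, elm, fir, holly, larch, pine, rowan, rue, willow — 10 of them.

10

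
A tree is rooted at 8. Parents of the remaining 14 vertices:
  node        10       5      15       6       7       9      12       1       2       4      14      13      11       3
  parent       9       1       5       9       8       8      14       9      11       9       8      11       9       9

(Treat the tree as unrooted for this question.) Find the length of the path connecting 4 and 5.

4 - 9 - 1 - 5: 3 edges.

3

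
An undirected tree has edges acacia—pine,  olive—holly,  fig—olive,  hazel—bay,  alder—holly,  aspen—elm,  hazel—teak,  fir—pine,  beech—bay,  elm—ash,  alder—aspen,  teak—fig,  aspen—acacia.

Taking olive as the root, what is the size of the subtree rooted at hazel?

3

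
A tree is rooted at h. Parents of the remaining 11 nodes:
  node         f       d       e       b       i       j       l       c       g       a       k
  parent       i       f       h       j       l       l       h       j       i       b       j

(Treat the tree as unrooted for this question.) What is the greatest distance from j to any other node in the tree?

4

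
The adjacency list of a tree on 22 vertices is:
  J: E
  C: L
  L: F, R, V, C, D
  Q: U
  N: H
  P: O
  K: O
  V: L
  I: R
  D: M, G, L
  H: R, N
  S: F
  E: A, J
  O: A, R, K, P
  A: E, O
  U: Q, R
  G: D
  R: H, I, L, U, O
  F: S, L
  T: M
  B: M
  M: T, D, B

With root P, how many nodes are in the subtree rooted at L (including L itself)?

Descendants of L (including itself): L, D, F, V, C, M, G, S, T, B. That's 10.

10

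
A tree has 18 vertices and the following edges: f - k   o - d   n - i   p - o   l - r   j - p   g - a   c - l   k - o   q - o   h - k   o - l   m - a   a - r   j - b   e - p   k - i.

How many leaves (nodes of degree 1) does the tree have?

Degree-1 nodes: b, c, d, e, f, g, h, m, n, q — 10 of them.

10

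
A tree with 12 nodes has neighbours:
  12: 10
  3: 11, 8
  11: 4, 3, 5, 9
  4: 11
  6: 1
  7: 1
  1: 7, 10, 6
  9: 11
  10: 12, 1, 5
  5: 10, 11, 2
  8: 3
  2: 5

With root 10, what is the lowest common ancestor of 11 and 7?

Ancestors of 11 (toward the root): 11, 5, 10.
Ancestors of 7: 7, 1, 10.
The deepest node appearing in both lists is 10.

10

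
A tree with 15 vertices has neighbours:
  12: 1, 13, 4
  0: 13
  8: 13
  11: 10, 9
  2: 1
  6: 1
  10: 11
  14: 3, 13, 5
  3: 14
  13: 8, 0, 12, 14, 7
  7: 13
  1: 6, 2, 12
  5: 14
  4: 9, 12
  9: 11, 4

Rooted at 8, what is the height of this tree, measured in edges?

10 sits deepest: 8-13-12-4-9-11-10 — 6 edges from the root.

6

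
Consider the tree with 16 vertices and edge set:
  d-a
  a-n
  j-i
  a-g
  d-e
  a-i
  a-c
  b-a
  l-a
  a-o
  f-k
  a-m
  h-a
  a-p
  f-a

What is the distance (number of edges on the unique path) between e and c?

The path is e – d – a – c, which has 3 edges.

3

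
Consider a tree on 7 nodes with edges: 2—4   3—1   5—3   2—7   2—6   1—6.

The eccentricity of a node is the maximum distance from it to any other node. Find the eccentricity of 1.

A farthest node from 1 is 4 (7 also at distance 3).
The path 1-6-2-4 has 3 edges.

3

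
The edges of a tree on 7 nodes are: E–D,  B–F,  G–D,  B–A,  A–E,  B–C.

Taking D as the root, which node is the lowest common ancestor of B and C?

Ancestors of B (toward the root): B, A, E, D.
Ancestors of C: C, B, A, E, D.
The deepest node appearing in both lists is B.

B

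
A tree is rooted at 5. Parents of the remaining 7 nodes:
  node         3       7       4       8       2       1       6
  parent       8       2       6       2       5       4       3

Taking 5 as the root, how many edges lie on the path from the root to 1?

Climbing from 1 to the root: 1–4–6–3–8–2–5. That's 6 steps.

6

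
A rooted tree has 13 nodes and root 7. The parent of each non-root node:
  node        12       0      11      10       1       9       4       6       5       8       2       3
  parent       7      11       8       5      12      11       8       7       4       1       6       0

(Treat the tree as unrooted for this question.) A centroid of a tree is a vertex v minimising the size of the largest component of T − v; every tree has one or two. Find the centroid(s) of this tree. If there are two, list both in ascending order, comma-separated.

8

Removing 8 splits the tree into components of sizes 5, 4, 3; the largest is 5 ≤ ⌊13/2⌋ = 6.
No neighbour of 8 does as well, so 8 is the unique centroid.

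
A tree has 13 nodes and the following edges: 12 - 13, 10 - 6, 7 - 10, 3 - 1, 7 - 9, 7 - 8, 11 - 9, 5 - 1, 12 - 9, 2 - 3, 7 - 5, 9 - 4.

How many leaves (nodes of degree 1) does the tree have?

Exactly 6 nodes have a single neighbour: 2, 4, 6, 8, 11, 13.

6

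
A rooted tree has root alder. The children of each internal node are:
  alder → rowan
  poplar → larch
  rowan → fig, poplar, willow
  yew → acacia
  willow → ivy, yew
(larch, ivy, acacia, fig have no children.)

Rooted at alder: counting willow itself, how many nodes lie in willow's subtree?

4

Descendants of willow (including itself): willow, yew, ivy, acacia. That's 4.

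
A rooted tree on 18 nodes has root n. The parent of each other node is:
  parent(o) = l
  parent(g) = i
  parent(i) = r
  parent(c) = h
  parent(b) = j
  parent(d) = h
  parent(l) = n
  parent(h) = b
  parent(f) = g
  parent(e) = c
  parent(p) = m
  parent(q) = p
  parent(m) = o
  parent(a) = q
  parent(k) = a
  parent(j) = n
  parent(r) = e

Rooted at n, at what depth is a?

6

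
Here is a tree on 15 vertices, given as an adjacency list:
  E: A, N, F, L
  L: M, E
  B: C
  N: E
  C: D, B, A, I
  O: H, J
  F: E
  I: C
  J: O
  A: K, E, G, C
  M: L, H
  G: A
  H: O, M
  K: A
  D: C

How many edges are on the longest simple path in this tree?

A longest path is D – C – A – E – L – M – H – O – J, with 8 edges.

8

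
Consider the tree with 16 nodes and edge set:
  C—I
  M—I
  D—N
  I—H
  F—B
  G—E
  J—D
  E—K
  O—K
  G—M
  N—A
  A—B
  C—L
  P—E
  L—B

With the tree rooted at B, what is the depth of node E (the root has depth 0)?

B → L → C → I → M → G → E — 6 edges.

6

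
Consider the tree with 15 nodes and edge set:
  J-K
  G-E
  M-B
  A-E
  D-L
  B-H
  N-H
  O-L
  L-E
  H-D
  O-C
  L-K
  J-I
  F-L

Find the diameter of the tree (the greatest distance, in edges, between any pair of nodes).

7

BFS from M reaches I last, at distance 7; BFS from I confirms no node is farther.
Path: M–B–H–D–L–K–J–I.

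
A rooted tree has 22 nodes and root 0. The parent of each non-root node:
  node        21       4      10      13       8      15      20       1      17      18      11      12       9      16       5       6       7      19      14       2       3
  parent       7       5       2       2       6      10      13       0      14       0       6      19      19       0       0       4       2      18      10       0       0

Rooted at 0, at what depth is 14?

3

Climbing from 14 to the root: 14 → 10 → 2 → 0. That's 3 steps.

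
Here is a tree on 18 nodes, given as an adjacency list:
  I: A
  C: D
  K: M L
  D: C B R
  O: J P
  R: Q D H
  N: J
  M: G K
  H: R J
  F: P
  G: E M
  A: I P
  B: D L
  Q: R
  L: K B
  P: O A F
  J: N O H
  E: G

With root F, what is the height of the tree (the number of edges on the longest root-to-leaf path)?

12

A deepest node is E, reached by F–P–O–J–H–R–D–B–L–K–M–G–E.
That path has 12 edges, so the height is 12.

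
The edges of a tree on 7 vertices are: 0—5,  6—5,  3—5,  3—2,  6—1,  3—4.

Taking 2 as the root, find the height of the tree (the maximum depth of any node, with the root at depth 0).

A deepest node is 1, reached by 2 – 3 – 5 – 6 – 1.
That path has 4 edges, so the height is 4.

4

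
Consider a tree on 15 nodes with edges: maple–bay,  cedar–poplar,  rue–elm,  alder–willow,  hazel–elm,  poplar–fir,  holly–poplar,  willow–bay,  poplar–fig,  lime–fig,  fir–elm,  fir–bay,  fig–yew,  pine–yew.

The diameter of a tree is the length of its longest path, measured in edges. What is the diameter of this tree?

A longest path is pine–yew–fig–poplar–fir–bay–willow–alder, with 7 edges.

7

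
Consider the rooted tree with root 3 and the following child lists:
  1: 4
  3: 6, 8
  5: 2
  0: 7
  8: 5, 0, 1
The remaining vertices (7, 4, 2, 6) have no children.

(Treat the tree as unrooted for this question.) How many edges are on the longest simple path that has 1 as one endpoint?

3

A farthest node from 1 is 7 (2, 6 also at distance 3).
The path 1–8–0–7 has 3 edges.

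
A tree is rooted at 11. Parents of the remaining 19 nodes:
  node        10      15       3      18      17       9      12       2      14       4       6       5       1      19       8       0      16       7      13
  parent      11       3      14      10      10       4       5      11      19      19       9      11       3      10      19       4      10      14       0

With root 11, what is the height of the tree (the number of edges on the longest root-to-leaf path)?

A deepest node is 15, reached by 11–10–19–14–3–15.
That path has 5 edges, so the height is 5.

5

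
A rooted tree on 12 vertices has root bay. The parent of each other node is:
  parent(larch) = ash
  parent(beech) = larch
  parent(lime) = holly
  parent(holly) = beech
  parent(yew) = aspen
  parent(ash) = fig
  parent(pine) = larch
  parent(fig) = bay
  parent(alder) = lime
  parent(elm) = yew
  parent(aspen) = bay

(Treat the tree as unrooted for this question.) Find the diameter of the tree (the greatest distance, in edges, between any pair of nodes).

10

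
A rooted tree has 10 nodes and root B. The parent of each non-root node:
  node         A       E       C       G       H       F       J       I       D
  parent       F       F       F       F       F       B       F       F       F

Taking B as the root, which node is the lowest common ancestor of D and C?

Path D→root: D F B; path C→root: C F B.
First common node: F.

F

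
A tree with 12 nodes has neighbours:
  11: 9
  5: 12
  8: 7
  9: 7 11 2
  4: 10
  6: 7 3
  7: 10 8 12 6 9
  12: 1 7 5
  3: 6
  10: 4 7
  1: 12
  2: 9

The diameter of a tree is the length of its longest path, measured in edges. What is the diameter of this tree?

Starting from 5, a farthest node is 3 at distance 4.
One longest path: 5-12-7-6-3.
So the diameter is 4.

4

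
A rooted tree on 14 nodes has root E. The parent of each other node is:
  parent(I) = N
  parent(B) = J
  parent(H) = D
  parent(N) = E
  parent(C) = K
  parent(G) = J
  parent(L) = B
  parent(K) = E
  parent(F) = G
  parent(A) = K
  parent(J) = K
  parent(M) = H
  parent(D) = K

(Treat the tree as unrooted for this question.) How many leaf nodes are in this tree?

6

Exactly 6 nodes have a single neighbour: A, C, F, I, L, M.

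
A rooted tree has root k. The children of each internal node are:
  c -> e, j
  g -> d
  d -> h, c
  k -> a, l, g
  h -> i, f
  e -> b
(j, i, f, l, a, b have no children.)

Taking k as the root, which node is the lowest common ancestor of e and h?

d

Ancestors of e (toward the root): e, c, d, g, k.
Ancestors of h: h, d, g, k.
The deepest node appearing in both lists is d.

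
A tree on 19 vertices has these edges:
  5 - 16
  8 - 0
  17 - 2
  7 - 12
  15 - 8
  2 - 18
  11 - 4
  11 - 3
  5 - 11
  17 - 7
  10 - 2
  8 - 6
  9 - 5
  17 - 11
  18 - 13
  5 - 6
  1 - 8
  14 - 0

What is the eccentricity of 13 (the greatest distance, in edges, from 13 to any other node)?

The node farthest from 13 is 14, via 13-18-2-17-11-5-6-8-0-14 — 9 edges.

9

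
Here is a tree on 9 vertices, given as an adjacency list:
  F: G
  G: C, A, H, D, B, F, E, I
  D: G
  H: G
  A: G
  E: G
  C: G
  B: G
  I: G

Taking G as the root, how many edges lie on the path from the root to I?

1

Climbing from I to the root: I–G. That's 1 steps.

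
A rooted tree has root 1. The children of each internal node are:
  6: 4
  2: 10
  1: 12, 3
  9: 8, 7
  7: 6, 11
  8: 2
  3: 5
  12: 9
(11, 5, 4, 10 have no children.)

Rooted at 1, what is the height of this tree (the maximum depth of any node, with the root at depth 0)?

5

A deepest node is 4, reached by 1 → 12 → 9 → 7 → 6 → 4.
That path has 5 edges, so the height is 5.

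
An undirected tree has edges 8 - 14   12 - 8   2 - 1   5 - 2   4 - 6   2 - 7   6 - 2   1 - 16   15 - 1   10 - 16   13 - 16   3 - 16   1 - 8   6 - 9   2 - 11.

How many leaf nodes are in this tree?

11

Exactly 11 nodes have a single neighbour: 3, 4, 5, 7, 9, 10, 11, 12, 13, 14, 15.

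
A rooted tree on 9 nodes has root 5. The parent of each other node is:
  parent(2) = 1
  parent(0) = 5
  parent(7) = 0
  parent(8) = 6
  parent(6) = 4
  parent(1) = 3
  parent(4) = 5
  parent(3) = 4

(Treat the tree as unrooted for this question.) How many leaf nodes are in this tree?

3

The leaves are 2, 7, 8.
That is 3 leaves.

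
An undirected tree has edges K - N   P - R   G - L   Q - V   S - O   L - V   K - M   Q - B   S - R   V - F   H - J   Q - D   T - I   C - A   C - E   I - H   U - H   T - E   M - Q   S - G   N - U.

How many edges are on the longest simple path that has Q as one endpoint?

10

The node farthest from Q is A, via Q – M – K – N – U – H – I – T – E – C – A — 10 edges.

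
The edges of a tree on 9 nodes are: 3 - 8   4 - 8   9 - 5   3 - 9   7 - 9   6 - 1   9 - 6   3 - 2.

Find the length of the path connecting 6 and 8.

3

The path is 6–9–3–8, which has 3 edges.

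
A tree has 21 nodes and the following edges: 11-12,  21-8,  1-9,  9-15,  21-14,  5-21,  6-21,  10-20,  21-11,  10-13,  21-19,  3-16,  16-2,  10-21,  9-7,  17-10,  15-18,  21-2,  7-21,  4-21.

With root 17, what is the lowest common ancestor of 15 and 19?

21

Path 15→root: 15 9 7 21 10 17; path 19→root: 19 21 10 17.
First common node: 21.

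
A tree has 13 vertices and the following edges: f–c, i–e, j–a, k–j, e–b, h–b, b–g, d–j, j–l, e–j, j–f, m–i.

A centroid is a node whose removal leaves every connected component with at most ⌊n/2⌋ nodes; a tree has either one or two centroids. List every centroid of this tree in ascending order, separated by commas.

Delete j: the remaining components have sizes 6, 2, 1, 1, 1, 1. Max 6 ≤ 6, so j is a centroid.
Every other node leaves some component of size > 6, so the centroid is unique.

j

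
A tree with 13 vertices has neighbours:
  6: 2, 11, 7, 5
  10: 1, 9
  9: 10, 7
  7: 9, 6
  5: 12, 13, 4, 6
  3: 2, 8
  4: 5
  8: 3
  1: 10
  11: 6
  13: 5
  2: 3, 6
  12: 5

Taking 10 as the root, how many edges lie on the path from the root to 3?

5

Path from 10 to 3: 10 – 9 – 7 – 6 – 2 – 3, which has 5 edges.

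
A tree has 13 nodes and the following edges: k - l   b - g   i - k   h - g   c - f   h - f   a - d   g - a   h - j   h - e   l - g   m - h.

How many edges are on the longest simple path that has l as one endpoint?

A farthest node from l is c.
The path l-g-h-f-c has 4 edges.

4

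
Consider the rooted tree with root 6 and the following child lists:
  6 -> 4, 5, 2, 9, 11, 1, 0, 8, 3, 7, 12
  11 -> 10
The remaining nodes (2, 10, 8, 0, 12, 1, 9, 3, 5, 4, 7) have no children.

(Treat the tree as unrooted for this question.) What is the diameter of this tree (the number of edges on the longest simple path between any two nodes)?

3

A longest path is 10–11–6–8, with 3 edges.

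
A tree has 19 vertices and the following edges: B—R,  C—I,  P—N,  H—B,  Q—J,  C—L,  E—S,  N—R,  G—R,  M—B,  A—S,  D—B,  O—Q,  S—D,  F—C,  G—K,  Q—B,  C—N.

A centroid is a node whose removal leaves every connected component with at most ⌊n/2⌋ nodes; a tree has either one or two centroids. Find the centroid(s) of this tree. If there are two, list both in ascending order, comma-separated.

B

Delete B: the remaining components have sizes 9, 4, 3, 1, 1. Max 9 ≤ 9, so B is a centroid.
No neighbour of B does as well, so B is the unique centroid.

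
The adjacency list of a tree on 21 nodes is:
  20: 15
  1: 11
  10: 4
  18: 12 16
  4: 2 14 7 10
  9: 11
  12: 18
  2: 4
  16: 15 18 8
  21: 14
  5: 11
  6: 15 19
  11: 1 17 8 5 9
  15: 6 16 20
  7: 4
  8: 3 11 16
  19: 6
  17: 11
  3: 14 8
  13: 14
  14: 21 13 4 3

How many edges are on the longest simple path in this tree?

8

BFS from 19 reaches 10 last, at distance 8; BFS from 10 confirms no node is farther.
Path: 19–6–15–16–8–3–14–4–10.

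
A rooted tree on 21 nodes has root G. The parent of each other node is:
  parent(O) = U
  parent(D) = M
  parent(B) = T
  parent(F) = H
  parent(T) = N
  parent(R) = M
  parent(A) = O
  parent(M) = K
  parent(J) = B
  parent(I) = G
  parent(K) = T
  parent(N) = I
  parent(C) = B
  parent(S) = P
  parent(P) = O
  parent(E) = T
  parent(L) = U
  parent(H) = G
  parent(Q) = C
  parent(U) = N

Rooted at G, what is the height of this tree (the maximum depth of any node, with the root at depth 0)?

6

The longest root-to-leaf path is G-I-N-T-K-M-D (6 edges).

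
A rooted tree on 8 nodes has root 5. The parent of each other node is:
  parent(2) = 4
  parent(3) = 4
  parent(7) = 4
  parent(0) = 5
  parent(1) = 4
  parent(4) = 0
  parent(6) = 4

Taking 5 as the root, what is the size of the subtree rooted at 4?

4's subtree: {4, 6, 3, 2, 7, 1}, size 6.

6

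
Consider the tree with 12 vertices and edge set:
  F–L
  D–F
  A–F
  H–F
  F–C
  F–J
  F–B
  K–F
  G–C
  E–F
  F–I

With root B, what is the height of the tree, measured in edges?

3

A deepest node is G, reached by B–F–C–G.
That path has 3 edges, so the height is 3.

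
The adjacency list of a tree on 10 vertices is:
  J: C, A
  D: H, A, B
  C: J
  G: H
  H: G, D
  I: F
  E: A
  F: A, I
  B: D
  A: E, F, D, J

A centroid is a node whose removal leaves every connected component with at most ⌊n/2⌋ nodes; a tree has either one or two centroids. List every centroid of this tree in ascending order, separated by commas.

Delete A: the remaining components have sizes 4, 2, 2, 1. Max 4 ≤ 5, so A is a centroid.
No neighbour of A does as well, so A is the unique centroid.

A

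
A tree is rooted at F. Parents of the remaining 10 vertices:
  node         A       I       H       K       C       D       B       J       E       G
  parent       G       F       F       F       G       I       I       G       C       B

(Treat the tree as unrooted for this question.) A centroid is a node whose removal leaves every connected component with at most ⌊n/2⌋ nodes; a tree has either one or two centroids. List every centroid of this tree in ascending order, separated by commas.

B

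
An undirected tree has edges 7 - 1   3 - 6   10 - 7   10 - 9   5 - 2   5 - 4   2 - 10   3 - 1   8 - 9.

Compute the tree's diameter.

7

Starting from 4, a farthest node is 6 at distance 7.
One longest path: 4 – 5 – 2 – 10 – 7 – 1 – 3 – 6.
So the diameter is 7.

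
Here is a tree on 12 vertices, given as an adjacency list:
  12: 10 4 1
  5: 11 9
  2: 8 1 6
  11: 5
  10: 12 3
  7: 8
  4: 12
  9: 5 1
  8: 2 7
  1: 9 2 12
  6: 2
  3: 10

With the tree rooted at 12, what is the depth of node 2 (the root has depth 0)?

2

12 → 1 → 2 — 2 edges.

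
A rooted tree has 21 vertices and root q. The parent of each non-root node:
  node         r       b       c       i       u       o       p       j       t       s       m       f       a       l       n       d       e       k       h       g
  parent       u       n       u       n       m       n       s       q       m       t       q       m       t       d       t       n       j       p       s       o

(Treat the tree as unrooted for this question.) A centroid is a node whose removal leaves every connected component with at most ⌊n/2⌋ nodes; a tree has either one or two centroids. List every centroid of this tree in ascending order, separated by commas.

If t is removed the pieces have sizes 8, 7, 4, 1, all ≤ ⌊21/2⌋ = 10.
Every other node leaves some component of size > 10, so the centroid is unique.

t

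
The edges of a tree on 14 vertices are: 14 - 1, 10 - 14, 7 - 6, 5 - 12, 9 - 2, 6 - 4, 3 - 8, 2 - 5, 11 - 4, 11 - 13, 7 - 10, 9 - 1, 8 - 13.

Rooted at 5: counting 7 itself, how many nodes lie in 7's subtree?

7

Descendants of 7 (including itself): 7, 6, 4, 11, 13, 8, 3. That's 7.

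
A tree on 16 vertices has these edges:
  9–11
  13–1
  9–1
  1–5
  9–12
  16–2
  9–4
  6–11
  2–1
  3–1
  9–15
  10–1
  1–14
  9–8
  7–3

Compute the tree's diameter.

5

A longest path is 6-11-9-1-3-7, with 5 edges.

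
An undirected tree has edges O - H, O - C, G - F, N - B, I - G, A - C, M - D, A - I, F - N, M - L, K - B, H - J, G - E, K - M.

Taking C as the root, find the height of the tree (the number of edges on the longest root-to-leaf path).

9

A deepest node is L, reached by C → A → I → G → F → N → B → K → M → L.
That path has 9 edges, so the height is 9.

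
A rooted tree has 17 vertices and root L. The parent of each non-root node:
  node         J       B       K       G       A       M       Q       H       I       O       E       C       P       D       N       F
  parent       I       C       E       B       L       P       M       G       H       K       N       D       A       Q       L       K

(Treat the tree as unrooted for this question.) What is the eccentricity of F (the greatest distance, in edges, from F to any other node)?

15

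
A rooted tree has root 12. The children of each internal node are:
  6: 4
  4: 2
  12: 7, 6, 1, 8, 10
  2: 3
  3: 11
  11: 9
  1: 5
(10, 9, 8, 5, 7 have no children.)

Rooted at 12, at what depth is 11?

Climbing from 11 to the root: 11 – 3 – 2 – 4 – 6 – 12. That's 5 steps.

5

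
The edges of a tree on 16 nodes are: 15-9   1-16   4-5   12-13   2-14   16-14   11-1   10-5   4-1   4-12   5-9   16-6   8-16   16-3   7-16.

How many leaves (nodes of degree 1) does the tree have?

9

Degree-1 nodes: 2, 3, 6, 7, 8, 10, 11, 13, 15 — 9 of them.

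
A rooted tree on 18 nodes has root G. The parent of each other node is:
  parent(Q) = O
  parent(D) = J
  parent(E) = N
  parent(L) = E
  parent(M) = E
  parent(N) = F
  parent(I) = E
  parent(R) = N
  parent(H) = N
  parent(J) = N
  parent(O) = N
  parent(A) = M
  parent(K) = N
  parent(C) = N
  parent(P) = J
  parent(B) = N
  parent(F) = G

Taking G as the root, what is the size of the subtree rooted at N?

Descendants of N (including itself): N, H, E, J, B, O, C, K, R, L, M, I, D, P, Q, A. That's 16.

16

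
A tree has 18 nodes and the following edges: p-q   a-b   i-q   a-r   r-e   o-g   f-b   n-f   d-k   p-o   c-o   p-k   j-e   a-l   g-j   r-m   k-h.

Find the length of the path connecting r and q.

6

r – e – j – g – o – p – q: 6 edges.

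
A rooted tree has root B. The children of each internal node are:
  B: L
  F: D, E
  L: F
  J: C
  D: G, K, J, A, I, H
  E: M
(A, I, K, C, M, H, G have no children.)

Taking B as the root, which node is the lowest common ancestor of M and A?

F

M's ancestor chain is M, E, F, L, B and A's is A, D, F, L, B; they first meet at F.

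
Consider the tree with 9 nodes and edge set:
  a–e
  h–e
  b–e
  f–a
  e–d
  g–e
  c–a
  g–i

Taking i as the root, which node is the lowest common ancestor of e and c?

e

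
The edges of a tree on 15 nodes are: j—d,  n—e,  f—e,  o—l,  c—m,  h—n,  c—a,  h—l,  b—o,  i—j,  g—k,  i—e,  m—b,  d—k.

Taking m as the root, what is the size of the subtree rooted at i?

5

Descendants of i (including itself): i, j, d, k, g. That's 5.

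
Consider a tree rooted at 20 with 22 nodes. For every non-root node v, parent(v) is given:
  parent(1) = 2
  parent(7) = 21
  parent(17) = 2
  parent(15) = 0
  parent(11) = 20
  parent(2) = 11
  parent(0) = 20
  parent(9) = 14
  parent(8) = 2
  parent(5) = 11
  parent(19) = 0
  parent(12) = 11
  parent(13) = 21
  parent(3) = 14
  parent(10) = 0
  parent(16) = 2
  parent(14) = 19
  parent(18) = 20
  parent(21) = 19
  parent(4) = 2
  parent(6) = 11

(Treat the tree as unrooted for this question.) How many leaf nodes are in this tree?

15

Exactly 15 nodes have a single neighbour: 1, 3, 4, 5, 6, 7, 8, 9, 10, 12, 13, 15, 16, 17, 18.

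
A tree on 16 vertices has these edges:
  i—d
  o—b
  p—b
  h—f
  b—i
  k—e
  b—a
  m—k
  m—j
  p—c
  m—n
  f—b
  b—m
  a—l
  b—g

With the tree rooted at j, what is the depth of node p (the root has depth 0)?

Path from j to p: j – m – b – p, which has 3 edges.

3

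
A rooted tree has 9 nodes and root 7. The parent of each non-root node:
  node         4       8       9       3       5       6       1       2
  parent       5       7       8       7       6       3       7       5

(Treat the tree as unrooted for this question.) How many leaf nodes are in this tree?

4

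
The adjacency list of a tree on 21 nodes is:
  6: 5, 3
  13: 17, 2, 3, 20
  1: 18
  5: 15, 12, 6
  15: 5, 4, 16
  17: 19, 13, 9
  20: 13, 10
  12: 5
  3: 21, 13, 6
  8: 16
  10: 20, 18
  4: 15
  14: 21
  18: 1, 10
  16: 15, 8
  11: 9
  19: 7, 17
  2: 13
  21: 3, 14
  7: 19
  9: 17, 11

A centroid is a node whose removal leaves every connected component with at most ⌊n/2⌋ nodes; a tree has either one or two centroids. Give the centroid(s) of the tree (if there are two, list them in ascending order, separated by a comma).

Removing 13 splits the tree into components of sizes 10, 5, 4, 1; the largest is 10 ≤ ⌊21/2⌋ = 10.
Every other node leaves some component of size > 10, so the centroid is unique.

13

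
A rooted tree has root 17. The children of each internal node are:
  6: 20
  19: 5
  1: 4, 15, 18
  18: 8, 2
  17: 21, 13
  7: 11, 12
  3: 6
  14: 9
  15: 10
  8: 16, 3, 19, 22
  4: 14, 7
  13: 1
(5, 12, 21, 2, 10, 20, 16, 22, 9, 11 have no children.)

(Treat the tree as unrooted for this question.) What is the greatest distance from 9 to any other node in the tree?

8

A farthest node from 9 is 20.
The path 9 – 14 – 4 – 1 – 18 – 8 – 3 – 6 – 20 has 8 edges.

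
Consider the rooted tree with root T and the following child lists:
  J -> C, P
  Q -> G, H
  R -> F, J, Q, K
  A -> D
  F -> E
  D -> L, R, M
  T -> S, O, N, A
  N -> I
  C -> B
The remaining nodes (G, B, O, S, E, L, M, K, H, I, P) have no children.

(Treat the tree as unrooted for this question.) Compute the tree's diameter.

8

A longest path is B - C - J - R - D - A - T - N - I, with 8 edges.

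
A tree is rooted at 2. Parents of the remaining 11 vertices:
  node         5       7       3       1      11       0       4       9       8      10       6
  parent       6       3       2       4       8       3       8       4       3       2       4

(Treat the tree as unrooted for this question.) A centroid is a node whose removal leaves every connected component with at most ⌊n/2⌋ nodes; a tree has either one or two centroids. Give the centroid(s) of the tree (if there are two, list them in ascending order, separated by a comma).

8

If 8 is removed the pieces have sizes 5, 5, 1, all ≤ ⌊12/2⌋ = 6.
No neighbour of 8 does as well, so 8 is the unique centroid.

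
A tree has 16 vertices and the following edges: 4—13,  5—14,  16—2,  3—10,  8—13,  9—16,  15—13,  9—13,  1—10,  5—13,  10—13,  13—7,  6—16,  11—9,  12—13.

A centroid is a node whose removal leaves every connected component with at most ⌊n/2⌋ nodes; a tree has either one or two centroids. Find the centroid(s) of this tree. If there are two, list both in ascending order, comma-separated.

If 13 is removed the pieces have sizes 5, 3, 2, 1, 1, 1, 1, 1, all ≤ ⌊16/2⌋ = 8.
Every other node leaves some component of size > 8, so the centroid is unique.

13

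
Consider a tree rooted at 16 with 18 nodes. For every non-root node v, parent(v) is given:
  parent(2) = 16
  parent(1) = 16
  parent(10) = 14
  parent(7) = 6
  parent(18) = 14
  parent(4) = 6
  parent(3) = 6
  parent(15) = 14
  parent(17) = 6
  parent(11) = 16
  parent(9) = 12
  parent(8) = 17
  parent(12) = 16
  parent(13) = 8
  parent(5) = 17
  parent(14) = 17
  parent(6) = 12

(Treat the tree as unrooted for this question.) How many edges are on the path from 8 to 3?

The path is 8 – 17 – 6 – 3, which has 3 edges.

3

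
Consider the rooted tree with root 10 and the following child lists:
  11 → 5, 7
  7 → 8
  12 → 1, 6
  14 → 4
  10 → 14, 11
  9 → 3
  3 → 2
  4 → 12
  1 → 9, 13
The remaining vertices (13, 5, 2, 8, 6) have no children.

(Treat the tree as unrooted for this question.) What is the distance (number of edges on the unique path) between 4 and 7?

Walking from 4: 4 – 14 – 10 – 11 – 7. Length 4.

4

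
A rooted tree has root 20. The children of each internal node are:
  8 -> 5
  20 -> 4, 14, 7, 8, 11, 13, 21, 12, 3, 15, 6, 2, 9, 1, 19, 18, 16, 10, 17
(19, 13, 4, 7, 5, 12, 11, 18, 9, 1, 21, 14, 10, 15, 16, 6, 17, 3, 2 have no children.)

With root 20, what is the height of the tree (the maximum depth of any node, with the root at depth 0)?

2

5 sits deepest: 20–8–5 — 2 edges from the root.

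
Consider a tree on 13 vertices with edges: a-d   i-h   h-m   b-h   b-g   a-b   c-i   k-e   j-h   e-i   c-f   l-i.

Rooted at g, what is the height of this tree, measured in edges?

5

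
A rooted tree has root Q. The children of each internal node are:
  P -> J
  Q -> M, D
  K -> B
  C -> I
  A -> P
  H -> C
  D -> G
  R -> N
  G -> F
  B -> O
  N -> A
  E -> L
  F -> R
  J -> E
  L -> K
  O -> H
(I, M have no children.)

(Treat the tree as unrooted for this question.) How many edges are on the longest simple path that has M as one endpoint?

17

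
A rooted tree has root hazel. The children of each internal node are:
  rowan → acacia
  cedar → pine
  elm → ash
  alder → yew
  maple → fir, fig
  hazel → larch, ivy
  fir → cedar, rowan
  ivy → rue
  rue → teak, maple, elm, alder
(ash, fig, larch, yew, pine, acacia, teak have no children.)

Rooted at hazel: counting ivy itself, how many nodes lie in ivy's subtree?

14

Descendants of ivy (including itself): ivy, rue, maple, alder, teak, elm, fir, fig, yew, ash, cedar, rowan, pine, acacia. That's 14.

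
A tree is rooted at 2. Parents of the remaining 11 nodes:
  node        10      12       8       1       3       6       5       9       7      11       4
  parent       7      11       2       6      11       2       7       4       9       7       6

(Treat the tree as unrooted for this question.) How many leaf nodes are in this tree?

6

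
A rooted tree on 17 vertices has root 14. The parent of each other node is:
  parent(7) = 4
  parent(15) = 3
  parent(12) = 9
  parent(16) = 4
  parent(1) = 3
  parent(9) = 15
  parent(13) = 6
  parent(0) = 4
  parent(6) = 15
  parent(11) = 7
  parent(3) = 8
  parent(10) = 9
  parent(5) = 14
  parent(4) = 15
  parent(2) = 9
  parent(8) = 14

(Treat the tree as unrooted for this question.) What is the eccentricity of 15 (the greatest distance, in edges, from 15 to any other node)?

4

Distances from 15 peak at 4, attained at 5.
15 – 3 – 8 – 14 – 5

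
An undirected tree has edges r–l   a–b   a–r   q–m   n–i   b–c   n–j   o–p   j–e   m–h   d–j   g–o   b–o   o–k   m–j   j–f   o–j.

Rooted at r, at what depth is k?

4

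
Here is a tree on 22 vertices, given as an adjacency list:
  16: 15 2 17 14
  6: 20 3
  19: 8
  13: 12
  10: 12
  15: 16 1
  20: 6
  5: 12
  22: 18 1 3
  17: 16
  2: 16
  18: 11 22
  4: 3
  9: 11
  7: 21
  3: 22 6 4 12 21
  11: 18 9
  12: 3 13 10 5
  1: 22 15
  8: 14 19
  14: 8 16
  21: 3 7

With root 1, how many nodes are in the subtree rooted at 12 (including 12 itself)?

4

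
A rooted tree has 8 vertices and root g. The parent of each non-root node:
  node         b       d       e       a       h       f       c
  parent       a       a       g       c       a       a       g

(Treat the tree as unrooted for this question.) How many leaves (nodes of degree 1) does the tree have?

5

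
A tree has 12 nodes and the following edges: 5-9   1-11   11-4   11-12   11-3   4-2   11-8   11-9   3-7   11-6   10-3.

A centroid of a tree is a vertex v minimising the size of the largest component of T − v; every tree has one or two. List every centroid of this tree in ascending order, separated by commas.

Delete 11: the remaining components have sizes 3, 2, 2, 1, 1, 1, 1. Max 3 ≤ 6, so 11 is a centroid.
Every other node leaves some component of size > 6, so the centroid is unique.

11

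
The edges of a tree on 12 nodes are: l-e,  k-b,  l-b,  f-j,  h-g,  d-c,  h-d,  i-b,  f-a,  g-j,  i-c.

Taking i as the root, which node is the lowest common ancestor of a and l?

Path a→root: a f j g h d c i; path l→root: l b i.
First common node: i.

i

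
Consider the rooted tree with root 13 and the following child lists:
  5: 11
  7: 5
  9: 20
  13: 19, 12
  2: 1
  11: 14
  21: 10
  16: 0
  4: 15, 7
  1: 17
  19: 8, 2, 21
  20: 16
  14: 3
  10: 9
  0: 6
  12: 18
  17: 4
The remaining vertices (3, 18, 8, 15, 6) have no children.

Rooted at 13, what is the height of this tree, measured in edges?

10

3 sits deepest: 13–19–2–1–17–4–7–5–11–14–3 — 10 edges from the root.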